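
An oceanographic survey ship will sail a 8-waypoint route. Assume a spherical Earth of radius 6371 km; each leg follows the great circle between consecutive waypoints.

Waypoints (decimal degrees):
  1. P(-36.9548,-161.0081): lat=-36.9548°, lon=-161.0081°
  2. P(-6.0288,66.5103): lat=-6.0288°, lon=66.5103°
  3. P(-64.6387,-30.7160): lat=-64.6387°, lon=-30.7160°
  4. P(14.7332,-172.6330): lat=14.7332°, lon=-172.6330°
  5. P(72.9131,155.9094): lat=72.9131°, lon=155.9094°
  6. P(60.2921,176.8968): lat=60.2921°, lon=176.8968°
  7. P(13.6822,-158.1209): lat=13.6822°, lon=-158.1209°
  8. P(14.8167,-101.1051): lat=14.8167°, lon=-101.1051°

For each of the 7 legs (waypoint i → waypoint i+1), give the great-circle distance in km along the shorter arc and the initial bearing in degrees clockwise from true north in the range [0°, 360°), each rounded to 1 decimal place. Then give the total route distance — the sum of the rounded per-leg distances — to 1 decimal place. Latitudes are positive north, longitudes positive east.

Leg 1: dist=13150.5 km, bearing=236.4°
Leg 2: dist=9744.2 km, bearing=205.2°
Leg 3: dist=13762.6 km, bearing=225.9°
Leg 4: dist=6777.9 km, bearing=349.9°
Leg 5: dist=1661.7 km, bearing=136.5°
Leg 6: dist=5567.0 km, bearing=147.6°
Leg 7: dist=6129.1 km, bearing=81.3°
Total: 56793.0 km

Leg 1: φ1=-0.6449829, φ2=-0.1052224, Δφ=0.5397605, Δλ=3.9709452 rad; a=sin²(Δφ/2)+cosφ1·cosφ2·sin²(Δλ/2)=0.7367776856; c=2·atan2(√a, √(1-a))=2.064119434; dist=6371·c=13150.505 ≈ 13150.5 km; running total=13150.5 km
Leg 1 bearing: y=sinΔλ·cosφ2=-0.73341535, x=cosφ1·sinφ2-sinφ1·cosφ2·cosΔλ=-0.48769585; θ=atan2(y, x)=-123.6225° <0 so +360° → 236.3775° ≈ 236.4°
Leg 2: φ1=-0.1052224, φ2=-1.1281581, Δφ=-1.0229357, Δλ=-1.6969191 rad; a=sin²(Δφ/2)+cosφ1·cosφ2·sin²(Δλ/2)=0.4793370922; c=2·atan2(√a, √(1-a))=1.529458739; dist=6371·c=9744.182 ≈ 9744.2 km; running total=22894.7 km
Leg 2 bearing: y=sinΔλ·cosφ2=-0.42492273, x=cosφ1·sinφ2-sinφ1·cosφ2·cosΔλ=-0.90428582; θ=atan2(y, x)=-154.8312° <0 so +360° → 205.1688° ≈ 205.2°
Leg 3: φ1=-1.1281581, φ2=0.2571428, Δφ=1.3853010, Δλ=-2.4769189 rad; a=sin²(Δφ/2)+cosφ1·cosφ2·sin²(Δλ/2)=0.7779328021; c=2·atan2(√a, √(1-a))=2.160200232; dist=6371·c=13762.636 ≈ 13762.6 km; running total=36657.3 km
Leg 3 bearing: y=sinΔλ·cosφ2=-0.59652224, x=cosφ1·sinφ2-sinφ1·cosφ2·cosΔλ=-0.57894270; θ=atan2(y, x)=-134.1432° <0 so +360° → 225.8568° ≈ 225.9°
Leg 4: φ1=0.2571428, φ2=1.2725737, Δφ=1.0154308, Δλ=5.7341466 rad; a=sin²(Δφ/2)+cosφ1·cosφ2·sin²(Δλ/2)=0.2572551046; c=2·atan2(√a, √(1-a))=1.063873000; dist=6371·c=6777.935 ≈ 6777.9 km; running total=43435.2 km
Leg 4 bearing: y=sinΔλ·cosφ2=-0.15333603, x=cosφ1·sinφ2-sinφ1·cosφ2·cosΔλ=0.86069026; θ=atan2(y, x)=-10.1015° <0 so +360° → 349.8985° ≈ 349.9°
Leg 5: φ1=1.2725737, φ2=1.0522957, Δφ=-0.2202780, Δλ=0.3662992 rad; a=sin²(Δφ/2)+cosφ1·cosφ2·sin²(Δλ/2)=0.0169116274; c=2·atan2(√a, √(1-a))=0.260828151; dist=6371·c=1661.736 ≈ 1661.7 km; running total=45096.9 km
Leg 5 bearing: y=sinΔλ·cosφ2=0.17749768, x=cosφ1·sinφ2-sinφ1·cosφ2·cosΔλ=-0.18707504; θ=atan2(y, x)=136.5048° ≈ 136.5°
Leg 6: φ1=1.0522957, φ2=0.2387994, Δφ=-0.8134962, Δλ=-5.8471619 rad; a=sin²(Δφ/2)+cosφ1·cosφ2·sin²(Δλ/2)=0.1790447129; c=2·atan2(√a, √(1-a))=0.873808965; dist=6371·c=5567.037 ≈ 5567.0 km; running total=50663.9 km
Leg 6 bearing: y=sinΔλ·cosφ2=0.41035342, x=cosφ1·sinφ2-sinφ1·cosφ2·cosΔλ=-0.64773520; θ=atan2(y, x)=147.6449° ≈ 147.6°
Leg 7: φ1=0.2387994, φ2=0.2586002, Δφ=0.0198008, Δλ=0.9951134 rad; a=sin²(Δφ/2)+cosφ1·cosφ2·sin²(Δλ/2)=0.2140703637; c=2·atan2(√a, √(1-a))=0.962025824; dist=6371·c=6129.067 ≈ 6129.1 km; running total=56793.0 km
Leg 7 bearing: y=sinΔλ·cosφ2=0.81092901, x=cosφ1·sinφ2-sinφ1·cosφ2·cosΔλ=0.12398030; θ=atan2(y, x)=81.3075° ≈ 81.3°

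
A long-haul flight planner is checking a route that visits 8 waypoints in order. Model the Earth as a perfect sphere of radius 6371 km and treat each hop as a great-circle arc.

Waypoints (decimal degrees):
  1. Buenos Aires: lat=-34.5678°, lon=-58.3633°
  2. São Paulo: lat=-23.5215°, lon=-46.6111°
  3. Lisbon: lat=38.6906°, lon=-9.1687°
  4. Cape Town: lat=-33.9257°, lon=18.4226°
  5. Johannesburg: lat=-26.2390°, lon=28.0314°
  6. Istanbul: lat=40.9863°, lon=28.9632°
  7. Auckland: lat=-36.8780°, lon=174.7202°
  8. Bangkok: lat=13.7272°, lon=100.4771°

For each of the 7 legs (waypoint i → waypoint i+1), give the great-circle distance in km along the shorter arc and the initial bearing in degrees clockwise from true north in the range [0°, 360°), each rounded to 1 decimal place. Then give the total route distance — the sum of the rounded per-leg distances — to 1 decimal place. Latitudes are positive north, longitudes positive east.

Leg 1: dist=1674.8 km, bearing=45.9°
Leg 2: dist=7940.8 km, bearing=30.0°
Leg 3: dist=8560.9 km, bearing=156.8°
Leg 4: dist=1257.9 km, bearing=49.8°
Leg 5: dist=7475.7 km, bearing=0.8°
Leg 6: dist=17037.6 km, bearing=92.5°
Leg 7: dist=9570.1 km, bearing=290.4°
Total: 53517.8 km

Leg 1: φ1=-0.6033219, φ2=-0.4105276, Δφ=0.1927943, Δλ=0.2051146 rad; a=sin²(Δφ/2)+cosφ1·cosφ2·sin²(Δλ/2)=0.0171773143; c=2·atan2(√a, √(1-a))=0.262880801; dist=6371·c=1674.814 ≈ 1674.8 km; running total=1674.8 km
Leg 1 bearing: y=sinΔλ·cosφ2=0.18675570, x=cosφ1·sinφ2-sinφ1·cosφ2·cosΔλ=0.18069677; θ=atan2(y, x)=45.9447° ≈ 45.9°
Leg 2: φ1=-0.4105276, φ2=0.6752784, Δφ=1.0858060, Δλ=0.6534932 rad; a=sin²(Δφ/2)+cosφ1·cosφ2·sin²(Δλ/2)=0.3406275535; c=2·atan2(√a, √(1-a))=1.246391310; dist=6371·c=7940.759 ≈ 7940.8 km; running total=9615.6 km
Leg 2 bearing: y=sinΔλ·cosφ2=0.47453560, x=cosφ1·sinφ2-sinφ1·cosφ2·cosΔλ=0.82049842; θ=atan2(y, x)=30.0430° ≈ 30.0°
Leg 3: φ1=0.6752784, φ2=-0.5921152, Δφ=-1.2673935, Δλ=0.4815590 rad; a=sin²(Δφ/2)+cosφ1·cosφ2·sin²(Δλ/2)=0.3874430704; c=2·atan2(√a, √(1-a))=1.343736433; dist=6371·c=8560.945 ≈ 8560.9 km; running total=18176.5 km
Leg 3 bearing: y=sinΔλ·cosφ2=0.38431380, x=cosφ1·sinφ2-sinφ1·cosφ2·cosΔλ=-0.89533606; θ=atan2(y, x)=156.7691° ≈ 156.8°
Leg 4: φ1=-0.5921152, φ2=-0.4579569, Δφ=0.1341582, Δλ=0.1677052 rad; a=sin²(Δφ/2)+cosφ1·cosφ2·sin²(Δλ/2)=0.0097137029; c=2·atan2(√a, √(1-a))=0.197436764; dist=6371·c=1257.870 ≈ 1257.9 km; running total=19434.4 km
Leg 4 bearing: y=sinΔλ·cosφ2=0.14972033, x=cosφ1·sinφ2-sinφ1·cosφ2·cosΔλ=0.12673283; θ=atan2(y, x)=49.7533° ≈ 49.8°
Leg 5: φ1=-0.4579569, φ2=0.7153459, Δφ=1.1733028, Δλ=0.0162630 rad; a=sin²(Δφ/2)+cosφ1·cosφ2·sin²(Δλ/2)=0.3064905269; c=2·atan2(√a, √(1-a))=1.173399932; dist=6371·c=7475.731 ≈ 7475.7 km; running total=26910.1 km
Leg 5 bearing: y=sinΔλ·cosφ2=0.01227583, x=cosφ1·sinφ2-sinφ1·cosφ2·cosΔλ=0.92199004; θ=atan2(y, x)=0.7628° ≈ 0.8°
Leg 6: φ1=0.7153459, φ2=-0.6436425, Δφ=-1.3589884, Δλ=2.5439396 rad; a=sin²(Δφ/2)+cosφ1·cosφ2·sin²(Δλ/2)=0.9463808884; c=2·atan2(√a, √(1-a))=2.674234822; dist=6371·c=17037.550 ≈ 17037.6 km; running total=43947.7 km
Leg 6 bearing: y=sinΔλ·cosφ2=0.45011540, x=cosφ1·sinφ2-sinφ1·cosφ2·cosΔλ=-0.01930119; θ=atan2(y, x)=92.4554° ≈ 92.5°
Leg 7: φ1=-0.6436425, φ2=0.2395848, Δφ=0.8832274, Δλ=-1.2957865 rad; a=sin²(Δφ/2)+cosφ1·cosφ2·sin²(Δλ/2)=0.4656945073; c=2·atan2(√a, √(1-a))=1.502131396; dist=6371·c=9570.079 ≈ 9570.1 km; running total=53517.8 km
Leg 7 bearing: y=sinΔλ·cosφ2=-0.93493246, x=cosφ1·sinφ2-sinφ1·cosφ2·cosΔλ=0.34812904; θ=atan2(y, x)=-69.5768° <0 so +360° → 290.4232° ≈ 290.4°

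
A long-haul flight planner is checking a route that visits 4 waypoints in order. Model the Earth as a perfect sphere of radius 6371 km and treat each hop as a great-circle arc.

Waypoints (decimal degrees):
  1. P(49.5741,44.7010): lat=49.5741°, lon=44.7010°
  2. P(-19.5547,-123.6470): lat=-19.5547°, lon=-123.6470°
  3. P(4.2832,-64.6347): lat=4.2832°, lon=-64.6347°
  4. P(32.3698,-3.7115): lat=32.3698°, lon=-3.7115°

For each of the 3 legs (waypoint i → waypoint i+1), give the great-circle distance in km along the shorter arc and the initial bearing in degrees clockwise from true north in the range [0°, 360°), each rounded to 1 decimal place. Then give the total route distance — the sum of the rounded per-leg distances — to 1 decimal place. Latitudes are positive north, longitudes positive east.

Leg 1: dist=16520.1 km, bearing=338.6°
Leg 2: dist=6970.8 km, bearing=74.2°
Leg 3: dist=7038.7 km, bearing=55.7°
Total: 30529.6 km

Leg 1: φ1=0.8652313, φ2=-0.3412939, Δφ=-1.2065252, Δλ=-2.9382269 rad; a=sin²(Δφ/2)+cosφ1·cosφ2·sin²(Δλ/2)=0.9266317516; c=2·atan2(√a, √(1-a))=2.593008099; dist=6371·c=16520.055 ≈ 16520.1 km; running total=16520.1 km
Leg 1 bearing: y=sinΔλ·cosφ2=-0.19031790, x=cosφ1·sinφ2-sinφ1·cosφ2·cosΔλ=0.48551055; θ=atan2(y, x)=-21.4050° <0 so +360° → 338.5950° ≈ 338.6°
Leg 2: φ1=-0.3412939, φ2=0.0747559, Δφ=0.4160498, Δλ=1.0299589 rad; a=sin²(Δφ/2)+cosφ1·cosφ2·sin²(Δλ/2)=0.2705972651; c=2·atan2(√a, √(1-a))=1.094145975; dist=6371·c=6970.804 ≈ 6970.8 km; running total=23490.9 km
Leg 2 bearing: y=sinΔλ·cosφ2=0.85488353, x=cosφ1·sinφ2-sinφ1·cosφ2·cosΔλ=0.24222238; θ=atan2(y, x)=74.1805° ≈ 74.2°
Leg 3: φ1=0.0747559, φ2=0.5649596, Δφ=0.4902036, Δλ=1.0633104 rad; a=sin²(Δφ/2)+cosφ1·cosφ2·sin²(Δλ/2)=0.2753478612; c=2·atan2(√a, √(1-a))=1.104809895; dist=6371·c=7038.744 ≈ 7038.7 km; running total=30529.6 km
Leg 3 bearing: y=sinΔλ·cosφ2=0.73816323, x=cosφ1·sinφ2-sinφ1·cosφ2·cosΔλ=0.50323028; θ=atan2(y, x)=55.7165° ≈ 55.7°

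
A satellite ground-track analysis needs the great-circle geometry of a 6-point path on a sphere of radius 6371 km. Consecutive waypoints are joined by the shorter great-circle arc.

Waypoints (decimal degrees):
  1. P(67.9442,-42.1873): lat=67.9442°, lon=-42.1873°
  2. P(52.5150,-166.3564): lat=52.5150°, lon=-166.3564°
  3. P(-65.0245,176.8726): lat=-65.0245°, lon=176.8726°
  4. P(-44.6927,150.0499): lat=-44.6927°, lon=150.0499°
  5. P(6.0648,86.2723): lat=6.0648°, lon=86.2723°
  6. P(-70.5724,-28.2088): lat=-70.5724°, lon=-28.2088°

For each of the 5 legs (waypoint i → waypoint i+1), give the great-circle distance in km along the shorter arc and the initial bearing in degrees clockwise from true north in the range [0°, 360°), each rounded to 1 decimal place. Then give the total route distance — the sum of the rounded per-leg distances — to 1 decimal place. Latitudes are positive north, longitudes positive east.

Leg 1: dist=5851.1 km, bearing=320.7°
Leg 2: dist=13148.6 km, bearing=187.9°
Leg 3: dist=2793.5 km, bearing=310.9°
Leg 4: dist=8476.2 km, bearing=293.3°
Leg 5: dist=11530.0 km, bearing=198.2°
Total: 41799.4 km

Leg 1: φ1=1.1858500, φ2=0.9165597, Δφ=-0.2692903, Δλ=-2.1671596 rad; a=sin²(Δφ/2)+cosφ1·cosφ2·sin²(Δλ/2)=0.1964508537; c=2·atan2(√a, √(1-a))=0.918392513; dist=6371·c=5851.079 ≈ 5851.1 km; running total=5851.1 km
Leg 1 bearing: y=sinΔλ·cosφ2=-0.50350735, x=cosφ1·sinφ2-sinφ1·cosφ2·cosΔλ=0.61474548; θ=atan2(y, x)=-39.3192° <0 so +360° → 320.6808° ≈ 320.7°
Leg 2: φ1=0.9165597, φ2=-1.1348916, Δφ=-2.0514513, Δλ=5.9904761 rad; a=sin²(Δφ/2)+cosφ1·cosφ2·sin²(Δλ/2)=0.7366446060; c=2·atan2(√a, √(1-a))=2.063817268; dist=6371·c=13148.580 ≈ 13148.6 km; running total=18999.7 km
Leg 2 bearing: y=sinΔλ·cosφ2=-0.12183349, x=cosφ1·sinφ2-sinφ1·cosφ2·cosΔλ=-0.87244136; θ=atan2(y, x)=-172.0502° <0 so +360° → 187.9498° ≈ 187.9°
Leg 3: φ1=-1.1348916, φ2=-0.7800348, Δφ=0.3548569, Δλ=-0.4681444 rad; a=sin²(Δφ/2)+cosφ1·cosφ2·sin²(Δλ/2)=0.0472993783; c=2·atan2(√a, √(1-a))=0.438472468; dist=6371·c=2793.508 ≈ 2793.5 km; running total=21793.2 km
Leg 3 bearing: y=sinΔλ·cosφ2=-0.32077529, x=cosφ1·sinφ2-sinφ1·cosφ2·cosΔλ=0.27812192; θ=atan2(y, x)=-49.0737° <0 so +360° → 310.9263° ≈ 310.9°
Leg 4: φ1=-0.7800348, φ2=0.1058507, Δφ=0.8858855, Δλ=-1.1131291 rad; a=sin²(Δφ/2)+cosφ1·cosφ2·sin²(Δλ/2)=0.3809766710; c=2·atan2(√a, √(1-a))=1.330442128; dist=6371·c=8476.247 ≈ 8476.2 km; running total=30269.4 km
Leg 4 bearing: y=sinΔλ·cosφ2=-0.89206474, x=cosφ1·sinφ2-sinφ1·cosφ2·cosΔλ=0.38412796; θ=atan2(y, x)=-66.7030° <0 so +360° → 293.2970° ≈ 293.3°
Leg 5: φ1=0.1058507, φ2=-1.2317207, Δφ=-1.3375715, Δλ=-1.9980721 rad; a=sin²(Δφ/2)+cosφ1·cosφ2·sin²(Δλ/2)=0.6183498179; c=2·atan2(√a, √(1-a))=1.809763870; dist=6371·c=11530.006 ≈ 11530.0 km; running total=41799.4 km
Leg 5 bearing: y=sinΔλ·cosφ2=-0.30271266, x=cosφ1·sinφ2-sinφ1·cosφ2·cosΔλ=-0.92322171; θ=atan2(y, x)=-161.8463° <0 so +360° → 198.1537° ≈ 198.2°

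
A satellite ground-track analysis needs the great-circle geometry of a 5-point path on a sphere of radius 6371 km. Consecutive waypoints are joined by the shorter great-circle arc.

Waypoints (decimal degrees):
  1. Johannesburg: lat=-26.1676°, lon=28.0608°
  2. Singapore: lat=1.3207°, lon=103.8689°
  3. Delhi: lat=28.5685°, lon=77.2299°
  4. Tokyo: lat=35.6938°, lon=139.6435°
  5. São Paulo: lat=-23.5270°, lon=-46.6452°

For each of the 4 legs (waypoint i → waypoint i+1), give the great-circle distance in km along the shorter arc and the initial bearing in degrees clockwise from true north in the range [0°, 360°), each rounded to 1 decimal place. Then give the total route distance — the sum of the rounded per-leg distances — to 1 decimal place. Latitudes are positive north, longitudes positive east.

Leg 1: dist=8660.8 km, bearing=82.4°
Leg 2: dist=4143.8 km, bearing=319.4°
Leg 3: dist=5833.3 km, bearing=65.2°
Leg 4: dist=18532.8 km, bearing=25.8°
Total: 37170.7 km

Leg 1: φ1=-0.4567108, φ2=0.0230506, Δφ=0.4797613, Δλ=1.3231009 rad; a=sin²(Δφ/2)+cosφ1·cosφ2·sin²(Δλ/2)=0.3950902544; c=2·atan2(√a, √(1-a))=1.359405989; dist=6371·c=8660.776 ≈ 8660.8 km; running total=8660.8 km
Leg 1 bearing: y=sinΔλ·cosφ2=0.96922247, x=cosφ1·sinφ2-sinφ1·cosφ2·cosΔλ=0.12877723; θ=atan2(y, x)=82.4316° ≈ 82.4°
Leg 2: φ1=0.0230506, φ2=0.4986144, Δφ=0.4755638, Δλ=-0.4649383 rad; a=sin²(Δφ/2)+cosφ1·cosφ2·sin²(Δλ/2)=0.1020834929; c=2·atan2(√a, √(1-a))=0.650414279; dist=6371·c=4143.789 ≈ 4143.8 km; running total=12804.6 km
Leg 2 bearing: y=sinΔλ·cosφ2=-0.39377707, x=cosφ1·sinφ2-sinφ1·cosφ2·cosΔλ=0.45998851; θ=atan2(y, x)=-40.5655° <0 so +360° → 319.4345° ≈ 319.4°
Leg 3: φ1=0.4986144, φ2=0.6229743, Δφ=0.1243599, Δλ=1.0893228 rad; a=sin²(Δφ/2)+cosφ1·cosφ2·sin²(Δλ/2)=0.1953423552; c=2·atan2(√a, √(1-a))=0.915599544; dist=6371·c=5833.285 ≈ 5833.3 km; running total=18637.9 km
Leg 3 bearing: y=sinΔλ·cosφ2=0.71981658, x=cosφ1·sinφ2-sinφ1·cosφ2·cosΔλ=0.33256424; θ=atan2(y, x)=65.2025° ≈ 65.2°
Leg 4: φ1=0.6229743, φ2=-0.4106236, Δφ=-1.0335979, Δλ=-3.2513512 rad; a=sin²(Δφ/2)+cosφ1·cosφ2·sin²(Δλ/2)=0.9865287009; c=2·atan2(√a, √(1-a))=2.908936431; dist=6371·c=18532.834 ≈ 18532.8 km; running total=37170.7 km
Leg 4 bearing: y=sinΔλ·cosφ2=0.10043259, x=cosφ1·sinφ2-sinφ1·cosφ2·cosΔλ=0.20753937; θ=atan2(y, x)=25.8233° ≈ 25.8°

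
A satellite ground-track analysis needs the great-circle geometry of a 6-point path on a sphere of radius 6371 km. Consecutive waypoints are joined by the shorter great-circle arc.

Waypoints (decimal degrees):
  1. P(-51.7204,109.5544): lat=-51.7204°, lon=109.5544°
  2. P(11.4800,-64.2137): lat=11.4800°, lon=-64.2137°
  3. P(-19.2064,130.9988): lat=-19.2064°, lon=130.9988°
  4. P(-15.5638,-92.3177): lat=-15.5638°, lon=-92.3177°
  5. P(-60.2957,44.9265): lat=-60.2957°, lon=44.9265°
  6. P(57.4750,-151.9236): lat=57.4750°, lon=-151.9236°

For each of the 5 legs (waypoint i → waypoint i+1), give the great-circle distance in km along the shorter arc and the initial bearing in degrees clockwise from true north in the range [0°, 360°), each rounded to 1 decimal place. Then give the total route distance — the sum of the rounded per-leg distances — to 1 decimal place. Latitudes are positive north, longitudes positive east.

Leg 1: dist=15505.3 km, bearing=189.4°
Leg 2: dist=18173.1 km, bearing=240.4°
Leg 3: dist=13899.7 km, bearing=126.2°
Leg 4: dist=10757.5 km, bearing=160.2°
Leg 5: dist=19000.6 km, bearing=100.6°
Total: 77336.2 km

Leg 1: φ1=-0.9026913, φ2=0.2003638, Δφ=1.1030551, Δλ=-3.0328255 rad; a=sin²(Δφ/2)+cosφ1·cosφ2·sin²(Δλ/2)=0.8798765673; c=2·atan2(√a, √(1-a))=2.433729688; dist=6371·c=15505.292 ≈ 15505.3 km; running total=15505.3 km
Leg 1 bearing: y=sinΔλ·cosφ2=-0.10638116, x=cosφ1·sinφ2-sinφ1·cosφ2·cosΔλ=-0.64145009; θ=atan2(y, x)=-170.5835° <0 so +360° → 189.4165° ≈ 189.4°
Leg 2: φ1=0.2003638, φ2=-0.3352149, Δφ=-0.5355787, Δλ=3.4071009 rad; a=sin²(Δφ/2)+cosφ1·cosφ2·sin²(Δλ/2)=0.9792465032; c=2·atan2(√a, √(1-a))=2.852465162; dist=6371·c=18173.056 ≈ 18173.1 km; running total=33678.4 km
Leg 2 bearing: y=sinΔλ·cosφ2=-0.24779444, x=cosφ1·sinφ2-sinφ1·cosφ2·cosΔλ=-0.14102862; θ=atan2(y, x)=-119.6457° <0 so +360° → 240.3543° ≈ 240.4°
Leg 3: φ1=-0.3352149, φ2=-0.2716396, Δφ=0.0635754, Δλ=-3.8976082 rad; a=sin²(Δφ/2)+cosφ1·cosφ2·sin²(Δλ/2)=0.7868088067; c=2·atan2(√a, √(1-a))=2.181711834; dist=6371·c=13899.686 ≈ 13899.7 km; running total=47578.1 km
Leg 3 bearing: y=sinΔλ·cosφ2=0.66087283, x=cosφ1·sinφ2-sinφ1·cosφ2·cosΔλ=-0.48395241; θ=atan2(y, x)=126.2150° ≈ 126.2°
Leg 4: φ1=-0.2716396, φ2=-1.0523585, Δφ=-0.7807189, Δλ=2.3953632 rad; a=sin²(Δφ/2)+cosφ1·cosφ2·sin²(Δλ/2)=0.5587227317; c=2·atan2(√a, √(1-a))=1.688513476; dist=6371·c=10757.519 ≈ 10757.5 km; running total=58335.6 km
Leg 4 bearing: y=sinΔλ·cosφ2=0.33639880, x=cosφ1·sinφ2-sinφ1·cosφ2·cosΔλ=-0.93436739; θ=atan2(y, x)=160.1997° ≈ 160.2°
Leg 5: φ1=-1.0523585, φ2=1.0031280, Δφ=2.0554865, Δλ=-3.4356824 rad; a=sin²(Δφ/2)+cosφ1·cosφ2·sin²(Δλ/2)=0.9936748744; c=2·atan2(√a, √(1-a))=2.982363177; dist=6371·c=19000.636 ≈ 19000.6 km; running total=77336.2 km
Leg 5 bearing: y=sinΔλ·cosφ2=0.15585304, x=cosφ1·sinφ2-sinφ1·cosφ2·cosΔλ=-0.02915998; θ=atan2(y, x)=100.5975° ≈ 100.6°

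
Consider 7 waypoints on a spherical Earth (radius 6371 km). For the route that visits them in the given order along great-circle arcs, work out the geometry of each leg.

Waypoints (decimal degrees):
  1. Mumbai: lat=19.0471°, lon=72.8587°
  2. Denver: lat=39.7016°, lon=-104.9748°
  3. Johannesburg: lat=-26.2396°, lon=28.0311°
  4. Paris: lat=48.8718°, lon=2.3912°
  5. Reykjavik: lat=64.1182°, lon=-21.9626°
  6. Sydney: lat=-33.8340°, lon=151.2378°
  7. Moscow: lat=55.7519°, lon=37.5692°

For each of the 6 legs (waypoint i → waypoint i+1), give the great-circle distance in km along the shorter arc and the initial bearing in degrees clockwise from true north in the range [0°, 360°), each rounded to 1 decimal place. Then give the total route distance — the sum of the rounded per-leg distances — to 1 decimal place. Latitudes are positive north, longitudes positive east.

Leg 1: φ1=0.3324346, φ2=0.6929236, Δφ=0.3604890, Δλ=-3.1037801 rad; a=sin²(Δφ/2)+cosφ1·cosφ2·sin²(Δλ/2)=0.7591364020; c=2·atan2(√a, √(1-a))=2.115626435; dist=6371·c=13478.656 ≈ 13478.7 km; running total=13478.7 km
Leg 1 bearing: y=sinΔλ·cosφ2=-0.02908536, x=cosφ1·sinφ2-sinφ1·cosφ2·cosΔλ=0.85472062; θ=atan2(y, x)=-1.9490° <0 so +360° → 358.0510° ≈ 358.1°
Leg 2: φ1=0.6929236, φ2=-0.4579674, Δφ=-1.1508911, Δλ=2.3213909 rad; a=sin²(Δφ/2)+cosφ1·cosφ2·sin²(Δλ/2)=0.8765619054; c=2·atan2(√a, √(1-a))=2.423593895; dist=6371·c=15440.717 ≈ 15440.7 km; running total=28919.4 km
Leg 2 bearing: y=sinΔλ·cosφ2=0.65592691, x=cosφ1·sinφ2-sinφ1·cosφ2·cosΔλ=0.05064007; θ=atan2(y, x)=85.5853° ≈ 85.6°
Leg 3: φ1=-0.4579674, φ2=0.8529738, Δφ=1.3109412, Δλ=-0.4475007 rad; a=sin²(Δφ/2)+cosφ1·cosφ2·sin²(Δλ/2)=0.4005763693; c=2·atan2(√a, √(1-a))=1.370614774; dist=6371·c=8732.187 ≈ 8732.2 km; running total=37651.6 km
Leg 3 bearing: y=sinΔλ·cosφ2=-0.28461571, x=cosφ1·sinφ2-sinφ1·cosφ2·cosΔλ=0.93779191; θ=atan2(y, x)=-16.8828° <0 so +360° → 343.1172° ≈ 343.1°
Leg 4: φ1=0.8529738, φ2=1.1190737, Δφ=0.2660999, Δλ=-0.4250540 rad; a=sin²(Δφ/2)+cosφ1·cosφ2·sin²(Δλ/2)=0.0303724043; c=2·atan2(√a, √(1-a))=0.350342570; dist=6371·c=2232.033 ≈ 2232.0 km; running total=39883.6 km
Leg 4 bearing: y=sinΔλ·cosφ2=-0.18000610, x=cosφ1·sinφ2-sinφ1·cosφ2·cosΔλ=0.29222849; θ=atan2(y, x)=-31.6321° <0 so +360° → 328.3679° ≈ 328.4°
Leg 5: φ1=1.1190737, φ2=-0.5905147, Δφ=-1.7095884, Δλ=3.0229172 rad; a=sin²(Δφ/2)+cosφ1·cosφ2·sin²(Δλ/2)=0.9304921417; c=2·atan2(√a, √(1-a))=2.607998001; dist=6371·c=16615.555 ≈ 16615.6 km; running total=56499.2 km
Leg 5 bearing: y=sinΔλ·cosφ2=0.09834700, x=cosφ1·sinφ2-sinφ1·cosφ2·cosΔλ=0.49903300; θ=atan2(y, x)=11.1487° ≈ 11.1°
Leg 6: φ1=-0.5905147, φ2=0.9730542, Δφ=1.5635689, Δλ=-1.9838913 rad; a=sin²(Δφ/2)+cosφ1·cosφ2·sin²(Δλ/2)=0.8239557475; c=2·atan2(√a, √(1-a))=2.275635712; dist=6371·c=14498.075 ≈ 14498.1 km; running total=70997.3 km
Leg 6 bearing: y=sinΔλ·cosφ2=-0.51543821, x=cosφ1·sinφ2-sinφ1·cosφ2·cosΔλ=0.56083344; θ=atan2(y, x)=-42.5848° <0 so +360° → 317.4152° ≈ 317.4°

Leg 1: dist=13478.7 km, bearing=358.1°
Leg 2: dist=15440.7 km, bearing=85.6°
Leg 3: dist=8732.2 km, bearing=343.1°
Leg 4: dist=2232.0 km, bearing=328.4°
Leg 5: dist=16615.6 km, bearing=11.1°
Leg 6: dist=14498.1 km, bearing=317.4°
Total: 70997.3 km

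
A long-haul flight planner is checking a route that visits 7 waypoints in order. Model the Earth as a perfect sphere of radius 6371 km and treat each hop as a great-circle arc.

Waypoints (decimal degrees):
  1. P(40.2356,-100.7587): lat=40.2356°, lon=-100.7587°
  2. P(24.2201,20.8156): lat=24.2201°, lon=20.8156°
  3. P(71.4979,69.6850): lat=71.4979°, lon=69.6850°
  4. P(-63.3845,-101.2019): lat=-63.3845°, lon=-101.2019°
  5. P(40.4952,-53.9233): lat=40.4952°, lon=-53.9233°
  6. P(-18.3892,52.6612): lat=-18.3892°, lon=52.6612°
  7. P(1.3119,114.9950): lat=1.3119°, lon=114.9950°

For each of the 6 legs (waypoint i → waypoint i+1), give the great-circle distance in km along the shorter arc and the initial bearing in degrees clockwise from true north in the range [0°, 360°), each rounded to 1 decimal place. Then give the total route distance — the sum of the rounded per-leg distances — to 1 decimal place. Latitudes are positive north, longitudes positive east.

Leg 1: φ1=0.7022437, φ2=0.4227205, Δφ=-0.2795232, Δλ=2.1218718 rad; a=sin²(Δφ/2)+cosφ1·cosφ2·sin²(Δλ/2)=0.5497713872; c=2·atan2(√a, √(1-a))=1.670504229; dist=6371·c=10642.782 ≈ 10642.8 km; running total=10642.8 km
Leg 1 bearing: y=sinΔλ·cosφ2=0.77696901, x=cosφ1·sinφ2-sinφ1·cosφ2·cosΔλ=0.62161918; θ=atan2(y, x)=51.3382° ≈ 51.3°
Leg 2: φ1=0.4227205, φ2=1.2478738, Δφ=0.8251533, Δλ=0.8529319 rad; a=sin²(Δφ/2)+cosφ1·cosφ2·sin²(Δλ/2)=0.2102984229; c=2·atan2(√a, √(1-a))=0.952800116; dist=6371·c=6070.290 ≈ 6070.3 km; running total=16713.1 km
Leg 2 bearing: y=sinΔλ·cosφ2=0.23902392, x=cosφ1·sinφ2-sinφ1·cosφ2·cosΔλ=0.77920443; θ=atan2(y, x)=17.0536° ≈ 17.1°
Leg 3: φ1=1.2478738, φ2=-1.1062682, Δφ=-2.3541420, Δλ=-2.9825391 rad; a=sin²(Δφ/2)+cosφ1·cosφ2·sin²(Δλ/2)=0.9940980872; c=2·atan2(√a, √(1-a))=2.987793299; dist=6371·c=19035.231 ≈ 19035.2 km; running total=35748.3 km
Leg 3 bearing: y=sinΔλ·cosφ2=-0.07095611, x=cosφ1·sinφ2-sinφ1·cosφ2·cosΔλ=0.13577022; θ=atan2(y, x)=-27.5924° <0 so +360° → 332.4076° ≈ 332.4°
Leg 4: φ1=-1.1062682, φ2=0.7067746, Δφ=1.8130428, Δλ=0.8251672 rad; a=sin²(Δφ/2)+cosφ1·cosφ2·sin²(Δλ/2)=0.6747187056; c=2·atan2(√a, √(1-a))=1.927766922; dist=6371·c=12281.803 ≈ 12281.8 km; running total=48030.1 km
Leg 4 bearing: y=sinΔλ·cosφ2=0.55868077, x=cosφ1·sinφ2-sinφ1·cosφ2·cosΔλ=0.75217637; θ=atan2(y, x)=36.6032° ≈ 36.6°
Leg 5: φ1=0.7067746, φ2=-0.3209521, Δφ=-1.0277267, Δλ=1.8602505 rad; a=sin²(Δφ/2)+cosφ1·cosφ2·sin²(Δλ/2)=0.7054174894; c=2·atan2(√a, √(1-a))=1.994166039; dist=6371·c=12704.832 ≈ 12704.8 km; running total=60734.9 km
Leg 5 bearing: y=sinΔλ·cosφ2=0.90945961, x=cosφ1·sinφ2-sinφ1·cosφ2·cosΔλ=-0.06401434; θ=atan2(y, x)=94.0263° ≈ 94.0°
Leg 6: φ1=-0.3209521, φ2=0.0228970, Δφ=0.3438491, Δλ=1.0879300 rad; a=sin²(Δφ/2)+cosφ1·cosφ2·sin²(Δλ/2)=0.2833643887; c=2·atan2(√a, √(1-a))=1.122677107; dist=6371·c=7152.576 ≈ 7152.6 km; running total=67887.5 km
Leg 6 bearing: y=sinΔλ·cosφ2=0.88543554, x=cosφ1·sinφ2-sinφ1·cosφ2·cosΔλ=0.16816646; θ=atan2(y, x)=79.2462° ≈ 79.2°

Leg 1: dist=10642.8 km, bearing=51.3°
Leg 2: dist=6070.3 km, bearing=17.1°
Leg 3: dist=19035.2 km, bearing=332.4°
Leg 4: dist=12281.8 km, bearing=36.6°
Leg 5: dist=12704.8 km, bearing=94.0°
Leg 6: dist=7152.6 km, bearing=79.2°
Total: 67887.5 km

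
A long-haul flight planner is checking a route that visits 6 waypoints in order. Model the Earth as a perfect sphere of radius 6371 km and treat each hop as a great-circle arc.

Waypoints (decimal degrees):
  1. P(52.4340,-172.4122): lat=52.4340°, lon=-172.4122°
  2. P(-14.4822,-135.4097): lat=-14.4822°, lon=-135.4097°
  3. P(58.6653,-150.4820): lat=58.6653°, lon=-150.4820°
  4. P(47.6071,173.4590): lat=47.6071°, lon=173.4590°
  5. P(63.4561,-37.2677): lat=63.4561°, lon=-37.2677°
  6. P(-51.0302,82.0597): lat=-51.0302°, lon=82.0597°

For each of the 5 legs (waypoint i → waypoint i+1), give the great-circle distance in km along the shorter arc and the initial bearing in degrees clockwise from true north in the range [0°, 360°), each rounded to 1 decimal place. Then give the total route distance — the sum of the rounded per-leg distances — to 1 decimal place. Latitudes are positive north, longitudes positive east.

Leg 1: φ1=0.9151459, φ2=-0.2527621, Δφ=-1.1679080, Δλ=0.6458155 rad; a=sin²(Δφ/2)+cosφ1·cosφ2·sin²(Δλ/2)=0.3634022393; c=2·atan2(√a, √(1-a))=1.294082964; dist=6371·c=8244.603 ≈ 8244.6 km; running total=8244.6 km
Leg 1 bearing: y=sinΔλ·cosφ2=0.58272632, x=cosφ1·sinφ2-sinφ1·cosφ2·cosΔλ=-0.76537197; θ=atan2(y, x)=142.7157° ≈ 142.7°
Leg 2: φ1=-0.2527621, φ2=1.0239026, Δφ=1.2766647, Δλ=-0.2630613 rad; a=sin²(Δφ/2)+cosφ1·cosφ2·sin²(Δλ/2)=0.3637063706; c=2·atan2(√a, √(1-a))=1.294715224; dist=6371·c=8248.631 ≈ 8248.6 km; running total=16493.2 km
Leg 2 bearing: y=sinΔλ·cosφ2=-0.13522910, x=cosφ1·sinφ2-sinφ1·cosφ2·cosΔλ=0.95258033; θ=atan2(y, x)=-8.0798° <0 so +360° → 351.9202° ≈ 351.9°
Leg 3: φ1=1.0239026, φ2=0.8309006, Δφ=-0.1930020, Δλ=5.6538370 rad; a=sin²(Δφ/2)+cosφ1·cosφ2·sin²(Δλ/2)=0.0428704377; c=2·atan2(√a, √(1-a))=0.417120932; dist=6371·c=2657.477 ≈ 2657.5 km; running total=19150.7 km
Leg 3 bearing: y=sinΔλ·cosφ2=-0.39685267, x=cosφ1·sinφ2-sinφ1·cosφ2·cosΔλ=-0.08147522; θ=atan2(y, x)=-101.6018° <0 so +360° → 258.3982° ≈ 258.4°
Leg 4: φ1=0.8309006, φ2=1.1075179, Δφ=0.2766172, Δλ=-3.6778747 rad; a=sin²(Δφ/2)+cosφ1·cosφ2·sin²(Δλ/2)=0.2991525779; c=2·atan2(√a, √(1-a))=1.157429506; dist=6371·c=7373.983 ≈ 7374.0 km; running total=26524.7 km
Leg 4 bearing: y=sinΔλ·cosφ2=0.22833218, x=cosφ1·sinφ2-sinφ1·cosφ2·cosΔλ=0.88685155; θ=atan2(y, x)=14.4380° ≈ 14.4°
Leg 5: φ1=1.1075179, φ2=-0.8906450, Δφ=-1.9981629, Δλ=2.0826560 rad; a=sin²(Δφ/2)+cosφ1·cosφ2·sin²(Δλ/2)=0.9165916896; c=2·atan2(√a, √(1-a))=2.555635888; dist=6371·c=16281.956 ≈ 16282.0 km; running total=42806.7 km
Leg 5 bearing: y=sinΔλ·cosφ2=0.54830643, x=cosφ1·sinφ2-sinφ1·cosφ2·cosΔλ=-0.07187153; θ=atan2(y, x)=97.4677° ≈ 97.5°

Leg 1: dist=8244.6 km, bearing=142.7°
Leg 2: dist=8248.6 km, bearing=351.9°
Leg 3: dist=2657.5 km, bearing=258.4°
Leg 4: dist=7374.0 km, bearing=14.4°
Leg 5: dist=16282.0 km, bearing=97.5°
Total: 42806.7 km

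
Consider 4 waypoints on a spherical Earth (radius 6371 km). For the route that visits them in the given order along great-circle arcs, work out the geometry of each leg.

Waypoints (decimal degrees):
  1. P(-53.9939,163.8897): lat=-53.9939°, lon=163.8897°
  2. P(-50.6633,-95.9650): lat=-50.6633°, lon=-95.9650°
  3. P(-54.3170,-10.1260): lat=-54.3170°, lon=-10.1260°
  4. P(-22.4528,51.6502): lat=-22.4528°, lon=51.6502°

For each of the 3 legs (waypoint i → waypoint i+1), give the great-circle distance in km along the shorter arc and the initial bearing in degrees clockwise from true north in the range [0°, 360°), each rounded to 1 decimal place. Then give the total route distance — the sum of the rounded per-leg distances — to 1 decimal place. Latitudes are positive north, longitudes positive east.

Leg 1: φ1=-0.9423713, φ2=-0.8842414, Δφ=0.0581299, Δλ=-4.5353201 rad; a=sin²(Δφ/2)+cosφ1·cosφ2·sin²(Δλ/2)=0.2199825891; c=2·atan2(√a, √(1-a))=0.976368496; dist=6371·c=6220.444 ≈ 6220.4 km; running total=6220.4 km
Leg 1 bearing: y=sinΔλ·cosφ2=0.62396526, x=cosφ1·sinφ2-sinφ1·cosφ2·cosΔλ=-0.54500307; θ=atan2(y, x)=131.1356° ≈ 131.1°
Leg 2: φ1=-0.8842414, φ2=-0.9480105, Δφ=-0.0637691, Δλ=1.4981732 rad; a=sin²(Δφ/2)+cosφ1·cosφ2·sin²(Δλ/2)=0.1724723582; c=2·atan2(√a, √(1-a))=0.856540542; dist=6371·c=5457.020 ≈ 5457.0 km; running total=11677.4 km
Leg 2 bearing: y=sinΔλ·cosφ2=0.58176271, x=cosφ1·sinφ2-sinφ1·cosφ2·cosΔλ=-0.48213558; θ=atan2(y, x)=129.6502° ≈ 129.7°
Leg 3: φ1=-0.9480105, φ2=-0.3918753, Δφ=0.5561352, Δλ=1.0781981 rad; a=sin²(Δφ/2)+cosφ1·cosφ2·sin²(Δλ/2)=0.2174199033; c=2·atan2(√a, √(1-a))=0.970168908; dist=6371·c=6180.946 ≈ 6180.9 km; running total=17858.3 km
Leg 3 bearing: y=sinΔλ·cosφ2=0.81431430, x=cosφ1·sinφ2-sinφ1·cosφ2·cosΔλ=0.13223533; θ=atan2(y, x)=80.7763° ≈ 80.8°

Leg 1: dist=6220.4 km, bearing=131.1°
Leg 2: dist=5457.0 km, bearing=129.7°
Leg 3: dist=6180.9 km, bearing=80.8°
Total: 17858.3 km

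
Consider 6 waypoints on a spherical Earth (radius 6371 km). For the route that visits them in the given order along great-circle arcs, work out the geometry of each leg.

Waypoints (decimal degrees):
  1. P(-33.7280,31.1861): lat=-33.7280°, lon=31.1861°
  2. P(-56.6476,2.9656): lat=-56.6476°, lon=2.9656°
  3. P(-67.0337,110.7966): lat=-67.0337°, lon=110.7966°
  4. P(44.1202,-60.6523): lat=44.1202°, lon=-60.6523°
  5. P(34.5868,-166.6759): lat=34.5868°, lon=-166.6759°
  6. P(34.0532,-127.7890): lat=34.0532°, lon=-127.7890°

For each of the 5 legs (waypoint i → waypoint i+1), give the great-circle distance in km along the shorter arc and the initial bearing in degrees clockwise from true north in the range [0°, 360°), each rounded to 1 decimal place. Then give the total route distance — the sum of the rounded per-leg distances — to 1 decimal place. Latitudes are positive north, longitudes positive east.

Leg 1: dist=3327.2 km, bearing=211.4°
Leg 2: dist=5037.0 km, bearing=148.5°
Leg 3: dist=17416.7 km, bearing=195.6°
Leg 4: dist=8515.6 km, bearing=305.6°
Leg 5: dist=3549.2 km, bearing=79.7°
Total: 37845.7 km

Leg 1: φ1=-0.5886647, φ2=-0.9886871, Δφ=-0.4000225, Δλ=-0.4925406 rad; a=sin²(Δφ/2)+cosφ1·cosφ2·sin²(Δλ/2)=0.0666494525; c=2·atan2(√a, √(1-a))=0.522245808; dist=6371·c=3327.228 ≈ 3327.2 km; running total=3327.2 km
Leg 1 bearing: y=sinΔλ·cosφ2=-0.25997560, x=cosφ1·sinφ2-sinφ1·cosφ2·cosΔλ=-0.42572514; θ=atan2(y, x)=-148.5890° <0 so +360° → 211.4110° ≈ 211.4°
Leg 2: φ1=-0.9886871, φ2=-1.1699588, Δφ=-0.1812716, Δλ=1.8820060 rad; a=sin²(Δφ/2)+cosφ1·cosφ2·sin²(Δλ/2)=0.1482972842; c=2·atan2(√a, √(1-a))=0.790619057; dist=6371·c=5037.034 ≈ 5037.0 km; running total=8364.2 km
Leg 2 bearing: y=sinΔλ·cosφ2=0.37144644, x=cosφ1·sinφ2-sinφ1·cosφ2·cosΔλ=-0.60601018; θ=atan2(y, x)=148.4943° ≈ 148.5°
Leg 3: φ1=-1.1699588, φ2=0.7700428, Δφ=1.9400015, Δλ=-2.9923478 rad; a=sin²(Δφ/2)+cosφ1·cosφ2·sin²(Δλ/2)=0.9589899479; c=2·atan2(√a, √(1-a))=2.733753201; dist=6371·c=17416.742 ≈ 17416.7 km; running total=25780.9 km
Leg 3 bearing: y=sinΔλ·cosφ2=-0.10674273, x=cosφ1·sinφ2-sinφ1·cosφ2·cosΔλ=-0.38199333; θ=atan2(y, x)=-164.3877° <0 so +360° → 195.6123° ≈ 195.6°
Leg 4: φ1=0.7700428, φ2=0.6036535, Δφ=-0.1663892, Δλ=-1.8504609 rad; a=sin²(Δφ/2)+cosφ1·cosφ2·sin²(Δλ/2)=0.3839781854; c=2·atan2(√a, √(1-a))=1.336618194; dist=6371·c=8515.595 ≈ 8515.6 km; running total=34296.5 km
Leg 4 bearing: y=sinΔλ·cosφ2=-0.79128166, x=cosφ1·sinφ2-sinφ1·cosφ2·cosΔλ=0.56571114; θ=atan2(y, x)=-54.4379° <0 so +360° → 305.5621° ≈ 305.6°
Leg 5: φ1=0.6036535, φ2=0.5943405, Δφ=-0.0093131, Δλ=0.6787044 rad; a=sin²(Δφ/2)+cosφ1·cosφ2·sin²(Δλ/2)=0.0756019740; c=2·atan2(√a, √(1-a))=0.557092310; dist=6371·c=3549.235 ≈ 3549.2 km; running total=37845.7 km
Leg 5 bearing: y=sinΔλ·cosφ2=0.52013126, x=cosφ1·sinφ2-sinφ1·cosφ2·cosΔλ=0.09491437; θ=atan2(y, x)=79.6584° ≈ 79.7°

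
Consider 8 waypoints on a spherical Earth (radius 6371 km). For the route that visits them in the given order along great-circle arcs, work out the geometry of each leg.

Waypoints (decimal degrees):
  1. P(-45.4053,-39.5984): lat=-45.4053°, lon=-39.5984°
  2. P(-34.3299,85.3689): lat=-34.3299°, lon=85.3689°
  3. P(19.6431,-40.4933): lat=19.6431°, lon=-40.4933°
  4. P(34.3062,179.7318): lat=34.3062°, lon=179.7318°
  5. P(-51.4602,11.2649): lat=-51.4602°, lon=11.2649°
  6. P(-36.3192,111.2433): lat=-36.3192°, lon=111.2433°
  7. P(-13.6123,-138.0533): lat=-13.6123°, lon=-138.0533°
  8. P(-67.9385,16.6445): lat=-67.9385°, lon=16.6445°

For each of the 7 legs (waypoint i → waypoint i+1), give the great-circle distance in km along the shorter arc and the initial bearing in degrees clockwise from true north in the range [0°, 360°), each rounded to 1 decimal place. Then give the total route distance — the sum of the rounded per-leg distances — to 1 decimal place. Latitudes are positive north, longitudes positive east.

Leg 1: dist=9565.6 km, bearing=137.3°
Leg 2: dist=14475.5 km, bearing=267.5°
Leg 3: dist=12660.8 km, bearing=324.3°
Leg 4: dist=17894.7 km, bearing=202.4°
Leg 5: dist=7549.7 km, bearing=121.1°
Leg 6: dist=10886.0 km, bearing=113.4°
Leg 7: dist=10722.0 km, bearing=170.7°
Total: 83754.3 km

Leg 1: φ1=-0.7924720, φ2=-0.5991698, Δφ=0.1933022, Δλ=2.1810908 rad; a=sin²(Δφ/2)+cosφ1·cosφ2·sin²(Δλ/2)=0.4653459999; c=2·atan2(√a, √(1-a))=1.501432718; dist=6371·c=9565.628 ≈ 9565.6 km; running total=9565.6 km
Leg 1 bearing: y=sinΔλ·cosφ2=0.67672934, x=cosφ1·sinφ2-sinφ1·cosφ2·cosΔλ=-0.73296235; θ=atan2(y, x)=137.2843° ≈ 137.3°
Leg 2: φ1=-0.5991698, φ2=0.3428368, Δφ=0.9420066, Δλ=-2.1967098 rad; a=sin²(Δφ/2)+cosφ1·cosφ2·sin²(Δλ/2)=0.8226065399; c=2·atan2(√a, √(1-a))=2.272098477; dist=6371·c=14475.539 ≈ 14475.5 km; running total=24041.1 km
Leg 2 bearing: y=sinΔλ·cosφ2=-0.76326531, x=cosφ1·sinφ2-sinφ1·cosφ2·cosΔλ=-0.03355803; θ=atan2(y, x)=-92.5175° <0 so +360° → 267.4825° ≈ 267.5°
Leg 3: φ1=0.3428368, φ2=0.5987561, Δφ=0.2559194, Δλ=3.8436531 rad; a=sin²(Δφ/2)+cosφ1·cosφ2·sin²(Δλ/2)=0.7022611131; c=2·atan2(√a, √(1-a))=1.987252670; dist=6371·c=12660.787 ≈ 12660.8 km; running total=36701.9 km
Leg 3 bearing: y=sinΔλ·cosφ2=-0.53344847, x=cosφ1·sinφ2-sinφ1·cosφ2·cosΔλ=0.74282871; θ=atan2(y, x)=-35.6833° <0 so +360° → 324.3167° ≈ 324.3°
Leg 4: φ1=0.5987561, φ2=-0.8981499, Δφ=-1.4969061, Δλ=-2.9403021 rad; a=sin²(Δφ/2)+cosφ1·cosφ2·sin²(Δλ/2)=0.9725619825; c=2·atan2(√a, √(1-a))=2.808770154; dist=6371·c=17894.675 ≈ 17894.7 km; running total=54596.6 km
Leg 4 bearing: y=sinΔλ·cosφ2=-0.12457051, x=cosφ1·sinφ2-sinφ1·cosφ2·cosΔλ=-0.30203126; θ=atan2(y, x)=-157.5867° <0 so +360° → 202.4133° ≈ 202.4°
Leg 5: φ1=-0.8981499, φ2=-0.6338896, Δφ=0.2642603, Δλ=1.7449523 rad; a=sin²(Δφ/2)+cosφ1·cosφ2·sin²(Δλ/2)=0.3118592112; c=2·atan2(√a, √(1-a))=1.185016702; dist=6371·c=7549.741 ≈ 7549.7 km; running total=62146.3 km
Leg 5 bearing: y=sinΔλ·cosφ2=0.79354169, x=cosφ1·sinφ2-sinφ1·cosφ2·cosΔλ=-0.47822981; θ=atan2(y, x)=121.0754° ≈ 121.1°
Leg 6: φ1=-0.6338896, φ2=-0.2375795, Δφ=0.3963102, Δλ=-4.3510465 rad; a=sin²(Δφ/2)+cosφ1·cosφ2·sin²(Δλ/2)=0.5687271795; c=2·atan2(√a, √(1-a))=1.708687245; dist=6371·c=10886.046 ≈ 10886.0 km; running total=73032.3 km
Leg 6 bearing: y=sinΔλ·cosφ2=0.90914749, x=cosφ1·sinφ2-sinφ1·cosφ2·cosΔλ=-0.39313757; θ=atan2(y, x)=113.3848° ≈ 113.4°
Leg 7: φ1=-0.2375795, φ2=-1.1857505, Δφ=-0.9481711, Δλ=2.6999860 rad; a=sin²(Δφ/2)+cosφ1·cosφ2·sin²(Δλ/2)=0.5559558501; c=2·atan2(√a, √(1-a))=1.682942955; dist=6371·c=10722.030 ≈ 10722.0 km; running total=83754.3 km
Leg 7 bearing: y=sinΔλ·cosφ2=0.16052933, x=cosφ1·sinφ2-sinφ1·cosφ2·cosΔλ=-0.98066615; θ=atan2(y, x)=170.7035° ≈ 170.7°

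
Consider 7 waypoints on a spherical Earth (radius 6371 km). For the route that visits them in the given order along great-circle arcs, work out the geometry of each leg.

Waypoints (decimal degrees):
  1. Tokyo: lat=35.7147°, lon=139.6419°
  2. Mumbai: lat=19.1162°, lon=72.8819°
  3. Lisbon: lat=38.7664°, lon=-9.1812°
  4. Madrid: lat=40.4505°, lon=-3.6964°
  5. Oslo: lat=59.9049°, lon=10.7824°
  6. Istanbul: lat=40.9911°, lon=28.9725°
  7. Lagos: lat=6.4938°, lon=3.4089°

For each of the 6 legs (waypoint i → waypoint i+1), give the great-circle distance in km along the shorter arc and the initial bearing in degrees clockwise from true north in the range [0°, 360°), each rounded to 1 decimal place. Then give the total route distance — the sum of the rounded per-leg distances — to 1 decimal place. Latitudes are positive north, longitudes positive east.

Leg 1: φ1=0.6233391, φ2=0.3336406, Δφ=-0.2896985, Δλ=-1.1651818 rad; a=sin²(Δφ/2)+cosφ1·cosφ2·sin²(Δλ/2)=0.2530608790; c=2·atan2(√a, √(1-a))=1.054252041; dist=6371·c=6716.640 ≈ 6716.6 km; running total=6716.6 km
Leg 1 bearing: y=sinΔλ·cosφ2=-0.86819080, x=cosφ1·sinφ2-sinφ1·cosφ2·cosΔλ=0.04825993; θ=atan2(y, x)=-86.8184° <0 so +360° → 273.1816° ≈ 273.2°
Leg 2: φ1=0.3336406, φ2=0.6766013, Δφ=0.3429607, Δλ=-1.4322713 rad; a=sin²(Δφ/2)+cosφ1·cosφ2·sin²(Δλ/2)=0.3466098383; c=2·atan2(√a, √(1-a))=1.258987941; dist=6371·c=8021.012 ≈ 8021.0 km; running total=14737.6 km
Leg 2 bearing: y=sinΔλ·cosφ2=-0.77223629, x=cosφ1·sinφ2-sinφ1·cosφ2·cosΔλ=0.55636044; θ=atan2(y, x)=-54.2290° <0 so +360° → 305.7710° ≈ 305.8°
Leg 3: φ1=0.6766013, φ2=0.7059944, Δφ=0.0293931, Δλ=0.0957278 rad; a=sin²(Δφ/2)+cosφ1·cosφ2·sin²(Δλ/2)=0.0015742264; c=2·atan2(√a, √(1-a))=0.079373878; dist=6371·c=505.691 ≈ 505.7 km; running total=15243.3 km
Leg 3 bearing: y=sinΔλ·cosφ2=0.07273448, x=cosφ1·sinφ2-sinφ1·cosφ2·cosΔλ=0.03157036; θ=atan2(y, x)=66.5368° ≈ 66.5°
Leg 4: φ1=0.7059944, φ2=1.0455377, Δφ=0.3395433, Δλ=0.2527027 rad; a=sin²(Δφ/2)+cosφ1·cosφ2·sin²(Δλ/2)=0.0346059668; c=2·atan2(√a, √(1-a))=0.374233582; dist=6371·c=2384.242 ≈ 2384.2 km; running total=17627.5 km
Leg 4 bearing: y=sinΔλ·cosφ2=0.12537010, x=cosφ1·sinφ2-sinφ1·cosφ2·cosΔλ=0.34338887; θ=atan2(y, x)=20.0570° ≈ 20.1°
Leg 5: φ1=1.0455377, φ2=0.7154297, Δφ=-0.3301081, Δλ=0.3174771 rad; a=sin²(Δφ/2)+cosφ1·cosφ2·sin²(Δλ/2)=0.0364536769; c=2·atan2(√a, √(1-a))=0.384215840; dist=6371·c=2447.839 ≈ 2447.8 km; running total=20075.3 km
Leg 5 bearing: y=sinΔλ·cosφ2=0.23563008, x=cosφ1·sinφ2-sinφ1·cosφ2·cosΔλ=-0.29150933; θ=atan2(y, x)=141.0510° ≈ 141.1°
Leg 6: φ1=0.7154297, φ2=0.1133382, Δφ=-0.6020915, Δλ=-0.4461690 rad; a=sin²(Δφ/2)+cosφ1·cosφ2·sin²(Δλ/2)=0.1246319596; c=2·atan2(√a, √(1-a))=0.721620695; dist=6371·c=4597.445 ≈ 4597.4 km; running total=24672.7 km
Leg 6 bearing: y=sinΔλ·cosφ2=-0.42874418, x=cosφ1·sinφ2-sinφ1·cosφ2·cosΔλ=-0.50256717; θ=atan2(y, x)=-139.5322° <0 so +360° → 220.4678° ≈ 220.5°

Leg 1: dist=6716.6 km, bearing=273.2°
Leg 2: dist=8021.0 km, bearing=305.8°
Leg 3: dist=505.7 km, bearing=66.5°
Leg 4: dist=2384.2 km, bearing=20.1°
Leg 5: dist=2447.8 km, bearing=141.1°
Leg 6: dist=4597.4 km, bearing=220.5°
Total: 24672.7 km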